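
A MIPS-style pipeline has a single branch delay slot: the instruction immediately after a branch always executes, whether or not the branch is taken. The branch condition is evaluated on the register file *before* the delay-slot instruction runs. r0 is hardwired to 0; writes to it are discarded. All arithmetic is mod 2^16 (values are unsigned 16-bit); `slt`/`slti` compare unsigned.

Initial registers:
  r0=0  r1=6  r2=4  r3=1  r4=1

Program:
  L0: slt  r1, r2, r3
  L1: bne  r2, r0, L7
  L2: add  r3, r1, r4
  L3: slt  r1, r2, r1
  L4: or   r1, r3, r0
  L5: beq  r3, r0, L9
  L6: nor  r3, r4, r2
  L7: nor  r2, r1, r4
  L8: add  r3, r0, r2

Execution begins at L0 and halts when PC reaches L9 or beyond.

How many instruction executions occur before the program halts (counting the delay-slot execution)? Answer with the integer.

#0 slt  r1, r2, r3 ; 0/0/4/1/1
#1 bne  r2, r0, L7 ; 0/0/4/1/1 ; →target
#2 add  r3, r1, r4 ; 0/0/4/1/1
#7 nor  r2, r1, r4 ; 0/0/65534/1/1
#8 add  r3, r0, r2 ; 0/0/65534/65534/1

5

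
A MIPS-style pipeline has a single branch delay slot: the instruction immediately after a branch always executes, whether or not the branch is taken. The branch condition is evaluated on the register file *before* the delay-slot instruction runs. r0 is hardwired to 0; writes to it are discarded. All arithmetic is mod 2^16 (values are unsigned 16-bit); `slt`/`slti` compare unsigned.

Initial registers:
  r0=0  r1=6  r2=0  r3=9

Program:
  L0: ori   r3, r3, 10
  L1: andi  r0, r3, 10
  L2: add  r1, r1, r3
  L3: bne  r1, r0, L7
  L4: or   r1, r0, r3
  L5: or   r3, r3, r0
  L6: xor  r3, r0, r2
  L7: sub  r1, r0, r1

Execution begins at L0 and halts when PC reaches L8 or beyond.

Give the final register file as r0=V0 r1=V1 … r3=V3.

r0=0 r1=65525 r2=0 r3=11

#0 ori   r3, r3, 10 ; 0/6/0/11
#1 andi  r0, r3, 10 ; 0/6/0/11
#2 add  r1, r1, r3 ; 0/17/0/11
#3 bne  r1, r0, L7 ; 0/17/0/11 ; →target
#4 or   r1, r0, r3 ; 0/11/0/11
#7 sub  r1, r0, r1 ; 0/65525/0/11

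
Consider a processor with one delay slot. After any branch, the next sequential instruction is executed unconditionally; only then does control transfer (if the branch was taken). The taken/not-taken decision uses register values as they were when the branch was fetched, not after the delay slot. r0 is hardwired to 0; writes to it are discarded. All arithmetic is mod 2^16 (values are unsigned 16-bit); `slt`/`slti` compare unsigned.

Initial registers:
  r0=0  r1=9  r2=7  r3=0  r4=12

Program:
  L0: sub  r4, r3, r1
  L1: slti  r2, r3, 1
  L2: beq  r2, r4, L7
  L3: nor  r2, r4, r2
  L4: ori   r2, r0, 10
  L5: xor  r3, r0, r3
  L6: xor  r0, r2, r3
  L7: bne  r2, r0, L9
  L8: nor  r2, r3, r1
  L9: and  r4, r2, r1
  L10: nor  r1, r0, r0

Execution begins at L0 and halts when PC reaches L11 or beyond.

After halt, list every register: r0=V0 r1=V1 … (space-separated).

PC=0  sub  r4, r3, r1        | r0=0 r1=9 r2=7 r3=0 r4=65527
PC=1  slti  r2, r3, 1        | r0=0 r1=9 r2=1 r3=0 r4=65527
PC=2  beq  r2, r4, L7        | r0=0 r1=9 r2=1 r3=0 r4=65527  [not taken]
PC=3  nor  r2, r4, r2        | r0=0 r1=9 r2=8 r3=0 r4=65527
PC=4  ori   r2, r0, 10       | r0=0 r1=9 r2=10 r3=0 r4=65527
PC=5  xor  r3, r0, r3        | r0=0 r1=9 r2=10 r3=0 r4=65527
PC=6  xor  r0, r2, r3        | r0=0 r1=9 r2=10 r3=0 r4=65527
PC=7  bne  r2, r0, L9        | r0=0 r1=9 r2=10 r3=0 r4=65527  [TAKEN]
PC=8  nor  r2, r3, r1        | r0=0 r1=9 r2=65526 r3=0 r4=65527
PC=9  and  r4, r2, r1        | r0=0 r1=9 r2=65526 r3=0 r4=0
PC=10 nor  r1, r0, r0        | r0=0 r1=65535 r2=65526 r3=0 r4=0

r0=0 r1=65535 r2=65526 r3=0 r4=0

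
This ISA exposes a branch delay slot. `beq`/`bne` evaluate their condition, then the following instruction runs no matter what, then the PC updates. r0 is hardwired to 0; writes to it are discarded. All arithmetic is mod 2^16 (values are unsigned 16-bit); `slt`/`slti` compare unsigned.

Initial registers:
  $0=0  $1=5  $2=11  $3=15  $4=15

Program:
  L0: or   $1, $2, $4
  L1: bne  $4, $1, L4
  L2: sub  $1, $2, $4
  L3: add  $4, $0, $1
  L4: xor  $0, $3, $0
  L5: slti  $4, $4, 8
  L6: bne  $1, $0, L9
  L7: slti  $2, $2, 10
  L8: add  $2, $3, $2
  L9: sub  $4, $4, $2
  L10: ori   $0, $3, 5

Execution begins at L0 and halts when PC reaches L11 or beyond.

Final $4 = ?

0

PC=0  or   $1, $2, $4        | $0=0 $1=15 $2=11 $3=15 $4=15
PC=1  bne  $4, $1, L4        | $0=0 $1=15 $2=11 $3=15 $4=15  [not taken]
PC=2  sub  $1, $2, $4        | $0=0 $1=65532 $2=11 $3=15 $4=15
PC=3  add  $4, $0, $1        | $0=0 $1=65532 $2=11 $3=15 $4=65532
PC=4  xor  $0, $3, $0        | $0=0 $1=65532 $2=11 $3=15 $4=65532
PC=5  slti  $4, $4, 8        | $0=0 $1=65532 $2=11 $3=15 $4=0
PC=6  bne  $1, $0, L9        | $0=0 $1=65532 $2=11 $3=15 $4=0  [TAKEN]
PC=7  slti  $2, $2, 10       | $0=0 $1=65532 $2=0 $3=15 $4=0
PC=9  sub  $4, $4, $2        | $0=0 $1=65532 $2=0 $3=15 $4=0
PC=10 ori   $0, $3, 5        | $0=0 $1=65532 $2=0 $3=15 $4=0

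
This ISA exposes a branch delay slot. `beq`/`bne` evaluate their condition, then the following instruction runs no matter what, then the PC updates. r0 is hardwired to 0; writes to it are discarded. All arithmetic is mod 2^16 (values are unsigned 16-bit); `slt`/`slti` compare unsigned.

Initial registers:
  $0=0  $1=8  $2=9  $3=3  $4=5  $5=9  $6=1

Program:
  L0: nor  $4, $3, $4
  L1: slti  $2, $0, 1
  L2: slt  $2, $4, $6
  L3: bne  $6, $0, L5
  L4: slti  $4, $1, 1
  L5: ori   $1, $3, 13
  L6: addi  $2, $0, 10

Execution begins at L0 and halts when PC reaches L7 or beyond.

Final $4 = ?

  step pc=0: nor  $4, $3, $4  regs=(0,8,9,3,65528,9,1)
  step pc=1: slti  $2, $0, 1  regs=(0,8,1,3,65528,9,1)
  step pc=2: slt  $2, $4, $6  regs=(0,8,0,3,65528,9,1)
  step pc=3: bne  $6, $0, L5  cond=T  regs=(0,8,0,3,65528,9,1)
  step pc=4: slti  $4, $1, 1  regs=(0,8,0,3,0,9,1)
  step pc=5: ori   $1, $3, 13  regs=(0,15,0,3,0,9,1)
  step pc=6: addi  $2, $0, 10  regs=(0,15,10,3,0,9,1)

0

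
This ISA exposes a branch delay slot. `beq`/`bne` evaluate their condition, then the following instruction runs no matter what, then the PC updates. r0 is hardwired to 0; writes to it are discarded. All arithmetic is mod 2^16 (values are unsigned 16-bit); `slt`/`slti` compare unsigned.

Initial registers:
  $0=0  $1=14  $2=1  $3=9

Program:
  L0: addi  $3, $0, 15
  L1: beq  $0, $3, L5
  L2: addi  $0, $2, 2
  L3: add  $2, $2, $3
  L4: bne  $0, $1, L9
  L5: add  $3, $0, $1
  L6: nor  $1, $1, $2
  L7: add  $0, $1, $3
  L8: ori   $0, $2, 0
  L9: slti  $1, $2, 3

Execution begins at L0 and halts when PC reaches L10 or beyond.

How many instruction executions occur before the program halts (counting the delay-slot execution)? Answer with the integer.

7

  step pc=0: addi  $3, $0, 15  regs=(0,14,1,15)
  step pc=1: beq  $0, $3, L5  cond=F  regs=(0,14,1,15)
  step pc=2: addi  $0, $2, 2  regs=(0,14,1,15)
  step pc=3: add  $2, $2, $3  regs=(0,14,16,15)
  step pc=4: bne  $0, $1, L9  cond=T  regs=(0,14,16,15)
  step pc=5: add  $3, $0, $1  regs=(0,14,16,14)
  step pc=9: slti  $1, $2, 3  regs=(0,0,16,14)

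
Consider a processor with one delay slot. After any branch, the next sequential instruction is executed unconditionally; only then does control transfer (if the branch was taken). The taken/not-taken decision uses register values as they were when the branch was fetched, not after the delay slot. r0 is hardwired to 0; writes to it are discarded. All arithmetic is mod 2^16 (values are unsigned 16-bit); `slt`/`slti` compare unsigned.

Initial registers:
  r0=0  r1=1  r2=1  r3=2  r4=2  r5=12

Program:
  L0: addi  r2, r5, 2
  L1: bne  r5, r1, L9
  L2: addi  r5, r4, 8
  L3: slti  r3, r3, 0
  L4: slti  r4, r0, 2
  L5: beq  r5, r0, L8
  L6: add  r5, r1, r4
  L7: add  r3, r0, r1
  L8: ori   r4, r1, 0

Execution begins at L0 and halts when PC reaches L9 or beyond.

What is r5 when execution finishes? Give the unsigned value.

10

#0 addi  r2, r5, 2 ; 0/1/14/2/2/12
#1 bne  r5, r1, L9 ; 0/1/14/2/2/12 ; →target
#2 addi  r5, r4, 8 ; 0/1/14/2/2/10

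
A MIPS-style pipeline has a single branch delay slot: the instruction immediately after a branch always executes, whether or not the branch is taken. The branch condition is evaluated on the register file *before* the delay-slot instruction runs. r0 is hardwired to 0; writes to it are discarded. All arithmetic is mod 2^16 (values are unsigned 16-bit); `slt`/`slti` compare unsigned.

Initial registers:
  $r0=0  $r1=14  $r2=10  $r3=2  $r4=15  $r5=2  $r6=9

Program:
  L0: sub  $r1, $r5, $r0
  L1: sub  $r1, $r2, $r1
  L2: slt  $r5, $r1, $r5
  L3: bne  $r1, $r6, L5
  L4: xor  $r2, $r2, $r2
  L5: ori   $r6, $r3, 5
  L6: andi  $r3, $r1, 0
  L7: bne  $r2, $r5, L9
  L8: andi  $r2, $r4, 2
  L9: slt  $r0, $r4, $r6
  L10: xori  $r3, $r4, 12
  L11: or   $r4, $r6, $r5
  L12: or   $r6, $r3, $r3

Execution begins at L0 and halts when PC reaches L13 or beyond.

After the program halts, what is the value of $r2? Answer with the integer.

PC=0  sub  $r1, $r5, $r0     | $r0=0 $r1=2 $r2=10 $r3=2 $r4=15 $r5=2 $r6=9
PC=1  sub  $r1, $r2, $r1     | $r0=0 $r1=8 $r2=10 $r3=2 $r4=15 $r5=2 $r6=9
PC=2  slt  $r5, $r1, $r5     | $r0=0 $r1=8 $r2=10 $r3=2 $r4=15 $r5=0 $r6=9
PC=3  bne  $r1, $r6, L5      | $r0=0 $r1=8 $r2=10 $r3=2 $r4=15 $r5=0 $r6=9  [TAKEN]
PC=4  xor  $r2, $r2, $r2     | $r0=0 $r1=8 $r2=0 $r3=2 $r4=15 $r5=0 $r6=9
PC=5  ori   $r6, $r3, 5      | $r0=0 $r1=8 $r2=0 $r3=2 $r4=15 $r5=0 $r6=7
PC=6  andi  $r3, $r1, 0      | $r0=0 $r1=8 $r2=0 $r3=0 $r4=15 $r5=0 $r6=7
PC=7  bne  $r2, $r5, L9      | $r0=0 $r1=8 $r2=0 $r3=0 $r4=15 $r5=0 $r6=7  [not taken]
PC=8  andi  $r2, $r4, 2      | $r0=0 $r1=8 $r2=2 $r3=0 $r4=15 $r5=0 $r6=7
PC=9  slt  $r0, $r4, $r6     | $r0=0 $r1=8 $r2=2 $r3=0 $r4=15 $r5=0 $r6=7
PC=10 xori  $r3, $r4, 12     | $r0=0 $r1=8 $r2=2 $r3=3 $r4=15 $r5=0 $r6=7
PC=11 or   $r4, $r6, $r5     | $r0=0 $r1=8 $r2=2 $r3=3 $r4=7 $r5=0 $r6=7
PC=12 or   $r6, $r3, $r3     | $r0=0 $r1=8 $r2=2 $r3=3 $r4=7 $r5=0 $r6=3

2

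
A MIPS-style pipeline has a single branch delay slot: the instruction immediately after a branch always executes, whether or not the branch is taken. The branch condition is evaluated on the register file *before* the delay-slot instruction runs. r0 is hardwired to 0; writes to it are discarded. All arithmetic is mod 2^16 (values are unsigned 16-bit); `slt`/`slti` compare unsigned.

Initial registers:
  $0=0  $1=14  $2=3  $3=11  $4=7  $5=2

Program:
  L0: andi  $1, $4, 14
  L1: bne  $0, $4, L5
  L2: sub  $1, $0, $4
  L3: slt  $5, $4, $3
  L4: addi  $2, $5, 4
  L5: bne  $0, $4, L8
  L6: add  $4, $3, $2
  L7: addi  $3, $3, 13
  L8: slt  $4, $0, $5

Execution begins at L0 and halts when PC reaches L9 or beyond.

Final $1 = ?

65529

PC=0  andi  $1, $4, 14       | $0=0 $1=6 $2=3 $3=11 $4=7 $5=2
PC=1  bne  $0, $4, L5        | $0=0 $1=6 $2=3 $3=11 $4=7 $5=2  [TAKEN]
PC=2  sub  $1, $0, $4        | $0=0 $1=65529 $2=3 $3=11 $4=7 $5=2
PC=5  bne  $0, $4, L8        | $0=0 $1=65529 $2=3 $3=11 $4=7 $5=2  [TAKEN]
PC=6  add  $4, $3, $2        | $0=0 $1=65529 $2=3 $3=11 $4=14 $5=2
PC=8  slt  $4, $0, $5        | $0=0 $1=65529 $2=3 $3=11 $4=1 $5=2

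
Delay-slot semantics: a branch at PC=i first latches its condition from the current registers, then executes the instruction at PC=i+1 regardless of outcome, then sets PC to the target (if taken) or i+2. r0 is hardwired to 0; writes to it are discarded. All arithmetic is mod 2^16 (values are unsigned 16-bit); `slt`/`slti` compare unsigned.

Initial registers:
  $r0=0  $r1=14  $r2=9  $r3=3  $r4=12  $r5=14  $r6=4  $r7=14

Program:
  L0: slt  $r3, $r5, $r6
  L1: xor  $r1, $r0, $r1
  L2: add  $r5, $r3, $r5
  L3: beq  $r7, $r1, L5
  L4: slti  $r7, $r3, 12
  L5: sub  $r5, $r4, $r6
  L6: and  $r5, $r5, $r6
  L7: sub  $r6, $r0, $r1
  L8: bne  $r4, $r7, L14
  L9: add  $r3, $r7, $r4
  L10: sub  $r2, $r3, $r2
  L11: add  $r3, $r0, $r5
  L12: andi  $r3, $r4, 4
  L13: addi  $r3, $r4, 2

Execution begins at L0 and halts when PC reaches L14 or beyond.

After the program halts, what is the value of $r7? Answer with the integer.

1

  step pc=0: slt  $r3, $r5, $r6  regs=(0,14,9,0,12,14,4,14)
  step pc=1: xor  $r1, $r0, $r1  regs=(0,14,9,0,12,14,4,14)
  step pc=2: add  $r5, $r3, $r5  regs=(0,14,9,0,12,14,4,14)
  step pc=3: beq  $r7, $r1, L5  cond=T  regs=(0,14,9,0,12,14,4,14)
  step pc=4: slti  $r7, $r3, 12  regs=(0,14,9,0,12,14,4,1)
  step pc=5: sub  $r5, $r4, $r6  regs=(0,14,9,0,12,8,4,1)
  step pc=6: and  $r5, $r5, $r6  regs=(0,14,9,0,12,0,4,1)
  step pc=7: sub  $r6, $r0, $r1  regs=(0,14,9,0,12,0,65522,1)
  step pc=8: bne  $r4, $r7, L14  cond=T  regs=(0,14,9,0,12,0,65522,1)
  step pc=9: add  $r3, $r7, $r4  regs=(0,14,9,13,12,0,65522,1)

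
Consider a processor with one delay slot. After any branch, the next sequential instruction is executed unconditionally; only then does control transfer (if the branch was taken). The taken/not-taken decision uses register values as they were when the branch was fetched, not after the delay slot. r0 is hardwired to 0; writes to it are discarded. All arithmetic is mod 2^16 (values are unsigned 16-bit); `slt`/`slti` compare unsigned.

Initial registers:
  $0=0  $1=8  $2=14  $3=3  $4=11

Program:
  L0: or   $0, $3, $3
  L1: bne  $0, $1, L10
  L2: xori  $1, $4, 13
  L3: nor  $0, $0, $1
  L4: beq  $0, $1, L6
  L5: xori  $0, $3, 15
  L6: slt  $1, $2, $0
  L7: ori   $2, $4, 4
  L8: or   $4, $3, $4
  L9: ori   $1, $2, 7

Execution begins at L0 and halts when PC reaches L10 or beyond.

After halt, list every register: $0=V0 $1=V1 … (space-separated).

$0=0 $1=6 $2=14 $3=3 $4=11

  step pc=0: or   $0, $3, $3  regs=(0,8,14,3,11)
  step pc=1: bne  $0, $1, L10  cond=T  regs=(0,8,14,3,11)
  step pc=2: xori  $1, $4, 13  regs=(0,6,14,3,11)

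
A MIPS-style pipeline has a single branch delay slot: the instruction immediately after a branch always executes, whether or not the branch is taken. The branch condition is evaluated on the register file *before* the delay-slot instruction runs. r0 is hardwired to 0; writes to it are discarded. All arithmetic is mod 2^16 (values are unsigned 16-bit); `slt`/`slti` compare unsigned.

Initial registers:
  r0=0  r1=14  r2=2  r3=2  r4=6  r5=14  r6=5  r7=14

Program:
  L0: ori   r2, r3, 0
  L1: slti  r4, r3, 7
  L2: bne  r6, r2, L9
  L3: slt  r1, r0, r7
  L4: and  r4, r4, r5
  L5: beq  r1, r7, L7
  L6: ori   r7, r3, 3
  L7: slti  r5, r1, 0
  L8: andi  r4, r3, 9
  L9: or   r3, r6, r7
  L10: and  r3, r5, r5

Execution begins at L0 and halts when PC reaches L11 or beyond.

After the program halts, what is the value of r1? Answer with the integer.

  step pc=0: ori   r2, r3, 0  regs=(0,14,2,2,6,14,5,14)
  step pc=1: slti  r4, r3, 7  regs=(0,14,2,2,1,14,5,14)
  step pc=2: bne  r6, r2, L9  cond=T  regs=(0,14,2,2,1,14,5,14)
  step pc=3: slt  r1, r0, r7  regs=(0,1,2,2,1,14,5,14)
  step pc=9: or   r3, r6, r7  regs=(0,1,2,15,1,14,5,14)
  step pc=10: and  r3, r5, r5  regs=(0,1,2,14,1,14,5,14)

1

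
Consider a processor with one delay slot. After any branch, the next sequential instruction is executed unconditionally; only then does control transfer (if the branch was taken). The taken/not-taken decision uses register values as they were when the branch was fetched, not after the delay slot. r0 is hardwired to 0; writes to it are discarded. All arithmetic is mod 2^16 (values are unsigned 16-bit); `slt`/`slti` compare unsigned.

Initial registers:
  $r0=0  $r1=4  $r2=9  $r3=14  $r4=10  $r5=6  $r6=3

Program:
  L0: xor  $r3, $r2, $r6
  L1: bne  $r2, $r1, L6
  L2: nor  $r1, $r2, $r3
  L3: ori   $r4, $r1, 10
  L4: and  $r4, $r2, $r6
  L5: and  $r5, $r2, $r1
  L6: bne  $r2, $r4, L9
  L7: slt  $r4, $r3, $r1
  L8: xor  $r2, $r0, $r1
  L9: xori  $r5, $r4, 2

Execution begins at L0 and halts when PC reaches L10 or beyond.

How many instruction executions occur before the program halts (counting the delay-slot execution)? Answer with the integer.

  step pc=0: xor  $r3, $r2, $r6  regs=(0,4,9,10,10,6,3)
  step pc=1: bne  $r2, $r1, L6  cond=T  regs=(0,4,9,10,10,6,3)
  step pc=2: nor  $r1, $r2, $r3  regs=(0,65524,9,10,10,6,3)
  step pc=6: bne  $r2, $r4, L9  cond=T  regs=(0,65524,9,10,10,6,3)
  step pc=7: slt  $r4, $r3, $r1  regs=(0,65524,9,10,1,6,3)
  step pc=9: xori  $r5, $r4, 2  regs=(0,65524,9,10,1,3,3)

6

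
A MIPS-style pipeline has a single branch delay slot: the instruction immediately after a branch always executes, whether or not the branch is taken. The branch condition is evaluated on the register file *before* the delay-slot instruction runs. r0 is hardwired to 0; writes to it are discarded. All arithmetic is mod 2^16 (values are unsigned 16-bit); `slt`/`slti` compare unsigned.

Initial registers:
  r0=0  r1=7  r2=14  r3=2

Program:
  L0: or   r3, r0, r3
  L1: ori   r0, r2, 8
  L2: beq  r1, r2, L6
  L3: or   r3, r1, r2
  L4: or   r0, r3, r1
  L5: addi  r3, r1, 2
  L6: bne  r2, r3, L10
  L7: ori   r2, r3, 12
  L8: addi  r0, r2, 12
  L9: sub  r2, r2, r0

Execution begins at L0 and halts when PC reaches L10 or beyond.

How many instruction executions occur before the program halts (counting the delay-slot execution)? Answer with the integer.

8

#0 or   r3, r0, r3 ; 0/7/14/2
#1 ori   r0, r2, 8 ; 0/7/14/2
#2 beq  r1, r2, L6 ; 0/7/14/2 ; →fallthru
#3 or   r3, r1, r2 ; 0/7/14/15
#4 or   r0, r3, r1 ; 0/7/14/15
#5 addi  r3, r1, 2 ; 0/7/14/9
#6 bne  r2, r3, L10 ; 0/7/14/9 ; →target
#7 ori   r2, r3, 12 ; 0/7/13/9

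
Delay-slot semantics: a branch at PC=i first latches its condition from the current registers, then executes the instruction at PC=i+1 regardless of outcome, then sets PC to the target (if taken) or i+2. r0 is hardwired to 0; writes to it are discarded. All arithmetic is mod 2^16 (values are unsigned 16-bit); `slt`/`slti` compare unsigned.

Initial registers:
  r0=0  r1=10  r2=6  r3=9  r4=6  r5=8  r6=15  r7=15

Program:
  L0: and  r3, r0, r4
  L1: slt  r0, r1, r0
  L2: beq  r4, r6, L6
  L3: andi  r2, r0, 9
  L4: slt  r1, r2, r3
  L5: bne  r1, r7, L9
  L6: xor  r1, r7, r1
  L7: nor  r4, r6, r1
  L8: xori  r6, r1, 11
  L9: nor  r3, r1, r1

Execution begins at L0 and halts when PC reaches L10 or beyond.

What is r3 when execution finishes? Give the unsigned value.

65520

[0] and  r3, r0, r4  →  {r0:0, r1:10, r2:6, r3:0, r4:6, r5:8, r6:15, r7:15}
[1] slt  r0, r1, r0  →  {r0:0, r1:10, r2:6, r3:0, r4:6, r5:8, r6:15, r7:15}
[2] beq  r4, r6, L6  →  {r0:0, r1:10, r2:6, r3:0, r4:6, r5:8, r6:15, r7:15}  ⟨branch fallthrough⟩
[3] andi  r2, r0, 9  →  {r0:0, r1:10, r2:0, r3:0, r4:6, r5:8, r6:15, r7:15}
[4] slt  r1, r2, r3  →  {r0:0, r1:0, r2:0, r3:0, r4:6, r5:8, r6:15, r7:15}
[5] bne  r1, r7, L9  →  {r0:0, r1:0, r2:0, r3:0, r4:6, r5:8, r6:15, r7:15}  ⟨branch taken⟩
[6] xor  r1, r7, r1  →  {r0:0, r1:15, r2:0, r3:0, r4:6, r5:8, r6:15, r7:15}
[9] nor  r3, r1, r1  →  {r0:0, r1:15, r2:0, r3:65520, r4:6, r5:8, r6:15, r7:15}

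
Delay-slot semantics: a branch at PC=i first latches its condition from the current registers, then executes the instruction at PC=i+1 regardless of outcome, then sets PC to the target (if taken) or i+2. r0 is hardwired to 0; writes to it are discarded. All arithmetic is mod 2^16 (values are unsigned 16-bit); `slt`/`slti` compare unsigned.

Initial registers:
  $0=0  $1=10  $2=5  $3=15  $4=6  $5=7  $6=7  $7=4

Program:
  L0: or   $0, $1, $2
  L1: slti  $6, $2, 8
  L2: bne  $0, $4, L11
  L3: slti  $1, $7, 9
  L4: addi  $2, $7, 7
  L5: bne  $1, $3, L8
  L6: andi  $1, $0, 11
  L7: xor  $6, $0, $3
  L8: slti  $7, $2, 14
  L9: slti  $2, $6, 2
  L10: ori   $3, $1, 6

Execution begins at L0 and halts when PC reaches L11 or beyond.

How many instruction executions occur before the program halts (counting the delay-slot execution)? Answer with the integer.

PC=0  or   $0, $1, $2        | $0=0 $1=10 $2=5 $3=15 $4=6 $5=7 $6=7 $7=4
PC=1  slti  $6, $2, 8        | $0=0 $1=10 $2=5 $3=15 $4=6 $5=7 $6=1 $7=4
PC=2  bne  $0, $4, L11       | $0=0 $1=10 $2=5 $3=15 $4=6 $5=7 $6=1 $7=4  [TAKEN]
PC=3  slti  $1, $7, 9        | $0=0 $1=1 $2=5 $3=15 $4=6 $5=7 $6=1 $7=4

4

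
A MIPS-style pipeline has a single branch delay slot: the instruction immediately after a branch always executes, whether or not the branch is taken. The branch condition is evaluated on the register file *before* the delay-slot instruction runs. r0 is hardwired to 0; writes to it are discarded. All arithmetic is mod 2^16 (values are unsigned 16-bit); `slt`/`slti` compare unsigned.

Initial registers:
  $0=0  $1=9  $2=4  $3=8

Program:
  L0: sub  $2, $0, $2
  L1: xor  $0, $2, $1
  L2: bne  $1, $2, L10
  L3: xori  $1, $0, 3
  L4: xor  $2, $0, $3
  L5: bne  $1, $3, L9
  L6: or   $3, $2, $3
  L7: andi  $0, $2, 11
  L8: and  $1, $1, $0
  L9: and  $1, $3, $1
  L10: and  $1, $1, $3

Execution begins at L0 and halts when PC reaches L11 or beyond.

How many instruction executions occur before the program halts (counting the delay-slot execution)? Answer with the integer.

5

#0 sub  $2, $0, $2 ; 0/9/65532/8
#1 xor  $0, $2, $1 ; 0/9/65532/8
#2 bne  $1, $2, L10 ; 0/9/65532/8 ; →target
#3 xori  $1, $0, 3 ; 0/3/65532/8
#10 and  $1, $1, $3 ; 0/0/65532/8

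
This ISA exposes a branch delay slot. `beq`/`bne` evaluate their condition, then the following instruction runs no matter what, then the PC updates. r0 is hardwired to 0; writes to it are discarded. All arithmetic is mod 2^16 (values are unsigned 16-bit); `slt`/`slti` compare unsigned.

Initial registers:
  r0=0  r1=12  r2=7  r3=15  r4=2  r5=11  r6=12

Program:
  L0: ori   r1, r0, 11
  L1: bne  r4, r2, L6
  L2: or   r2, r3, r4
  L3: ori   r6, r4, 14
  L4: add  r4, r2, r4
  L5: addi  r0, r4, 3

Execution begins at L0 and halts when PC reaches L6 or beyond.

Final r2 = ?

15

#0 ori   r1, r0, 11 ; 0/11/7/15/2/11/12
#1 bne  r4, r2, L6 ; 0/11/7/15/2/11/12 ; →target
#2 or   r2, r3, r4 ; 0/11/15/15/2/11/12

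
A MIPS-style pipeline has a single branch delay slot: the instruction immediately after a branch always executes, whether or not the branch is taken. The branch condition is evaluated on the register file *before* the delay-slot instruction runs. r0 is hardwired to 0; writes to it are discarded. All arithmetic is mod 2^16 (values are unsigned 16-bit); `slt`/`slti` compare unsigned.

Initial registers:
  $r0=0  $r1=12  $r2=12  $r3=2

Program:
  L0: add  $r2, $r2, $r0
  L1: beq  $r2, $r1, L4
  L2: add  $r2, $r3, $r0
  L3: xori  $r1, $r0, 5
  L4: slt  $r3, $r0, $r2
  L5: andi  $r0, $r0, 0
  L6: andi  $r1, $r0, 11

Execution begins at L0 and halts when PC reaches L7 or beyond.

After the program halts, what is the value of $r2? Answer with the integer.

PC=0  add  $r2, $r2, $r0     | $r0=0 $r1=12 $r2=12 $r3=2
PC=1  beq  $r2, $r1, L4      | $r0=0 $r1=12 $r2=12 $r3=2  [TAKEN]
PC=2  add  $r2, $r3, $r0     | $r0=0 $r1=12 $r2=2 $r3=2
PC=4  slt  $r3, $r0, $r2     | $r0=0 $r1=12 $r2=2 $r3=1
PC=5  andi  $r0, $r0, 0      | $r0=0 $r1=12 $r2=2 $r3=1
PC=6  andi  $r1, $r0, 11     | $r0=0 $r1=0 $r2=2 $r3=1

2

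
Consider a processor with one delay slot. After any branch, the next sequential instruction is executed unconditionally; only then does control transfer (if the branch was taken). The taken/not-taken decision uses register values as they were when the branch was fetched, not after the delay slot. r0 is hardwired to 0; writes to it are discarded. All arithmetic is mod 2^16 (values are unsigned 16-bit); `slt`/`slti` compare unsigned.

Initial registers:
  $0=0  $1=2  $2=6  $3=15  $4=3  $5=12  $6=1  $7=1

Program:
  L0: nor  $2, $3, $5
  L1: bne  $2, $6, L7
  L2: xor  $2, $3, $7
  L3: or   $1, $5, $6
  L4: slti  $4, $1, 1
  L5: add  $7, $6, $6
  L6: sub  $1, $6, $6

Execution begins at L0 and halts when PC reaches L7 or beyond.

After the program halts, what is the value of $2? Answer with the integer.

  step pc=0: nor  $2, $3, $5  regs=(0,2,65520,15,3,12,1,1)
  step pc=1: bne  $2, $6, L7  cond=T  regs=(0,2,65520,15,3,12,1,1)
  step pc=2: xor  $2, $3, $7  regs=(0,2,14,15,3,12,1,1)

14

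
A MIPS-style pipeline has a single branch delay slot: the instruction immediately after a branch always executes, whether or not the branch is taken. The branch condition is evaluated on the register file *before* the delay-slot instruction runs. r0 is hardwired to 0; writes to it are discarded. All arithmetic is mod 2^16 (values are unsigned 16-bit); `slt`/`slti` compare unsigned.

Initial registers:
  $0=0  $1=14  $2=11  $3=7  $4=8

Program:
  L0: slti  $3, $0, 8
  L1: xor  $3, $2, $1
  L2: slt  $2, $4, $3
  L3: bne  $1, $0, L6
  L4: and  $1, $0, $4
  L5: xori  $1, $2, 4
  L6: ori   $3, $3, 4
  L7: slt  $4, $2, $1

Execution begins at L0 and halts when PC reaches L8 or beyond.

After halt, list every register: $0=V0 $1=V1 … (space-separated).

  step pc=0: slti  $3, $0, 8  regs=(0,14,11,1,8)
  step pc=1: xor  $3, $2, $1  regs=(0,14,11,5,8)
  step pc=2: slt  $2, $4, $3  regs=(0,14,0,5,8)
  step pc=3: bne  $1, $0, L6  cond=T  regs=(0,14,0,5,8)
  step pc=4: and  $1, $0, $4  regs=(0,0,0,5,8)
  step pc=6: ori   $3, $3, 4  regs=(0,0,0,5,8)
  step pc=7: slt  $4, $2, $1  regs=(0,0,0,5,0)

$0=0 $1=0 $2=0 $3=5 $4=0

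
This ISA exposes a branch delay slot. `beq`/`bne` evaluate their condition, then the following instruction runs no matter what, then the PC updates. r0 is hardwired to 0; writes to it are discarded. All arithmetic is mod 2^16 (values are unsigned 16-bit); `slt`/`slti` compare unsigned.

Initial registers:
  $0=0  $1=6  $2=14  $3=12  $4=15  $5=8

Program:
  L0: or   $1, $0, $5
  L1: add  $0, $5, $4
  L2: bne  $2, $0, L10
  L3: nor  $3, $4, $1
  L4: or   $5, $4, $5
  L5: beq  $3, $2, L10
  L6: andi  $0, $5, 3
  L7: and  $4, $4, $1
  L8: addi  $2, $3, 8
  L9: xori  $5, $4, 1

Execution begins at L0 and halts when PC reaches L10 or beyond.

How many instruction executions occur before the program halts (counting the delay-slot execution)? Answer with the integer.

#0 or   $1, $0, $5 ; 0/8/14/12/15/8
#1 add  $0, $5, $4 ; 0/8/14/12/15/8
#2 bne  $2, $0, L10 ; 0/8/14/12/15/8 ; →target
#3 nor  $3, $4, $1 ; 0/8/14/65520/15/8

4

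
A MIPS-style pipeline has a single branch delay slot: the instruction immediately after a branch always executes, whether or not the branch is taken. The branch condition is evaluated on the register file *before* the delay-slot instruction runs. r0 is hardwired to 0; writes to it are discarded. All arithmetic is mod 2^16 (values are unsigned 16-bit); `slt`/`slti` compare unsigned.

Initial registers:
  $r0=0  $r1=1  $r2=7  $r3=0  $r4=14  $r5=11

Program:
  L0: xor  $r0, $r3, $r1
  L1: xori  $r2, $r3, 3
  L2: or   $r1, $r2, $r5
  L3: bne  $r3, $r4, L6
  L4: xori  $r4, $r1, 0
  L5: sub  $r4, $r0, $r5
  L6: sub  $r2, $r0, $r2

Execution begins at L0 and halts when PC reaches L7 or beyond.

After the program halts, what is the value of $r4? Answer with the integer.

PC=0  xor  $r0, $r3, $r1     | $r0=0 $r1=1 $r2=7 $r3=0 $r4=14 $r5=11
PC=1  xori  $r2, $r3, 3      | $r0=0 $r1=1 $r2=3 $r3=0 $r4=14 $r5=11
PC=2  or   $r1, $r2, $r5     | $r0=0 $r1=11 $r2=3 $r3=0 $r4=14 $r5=11
PC=3  bne  $r3, $r4, L6      | $r0=0 $r1=11 $r2=3 $r3=0 $r4=14 $r5=11  [TAKEN]
PC=4  xori  $r4, $r1, 0      | $r0=0 $r1=11 $r2=3 $r3=0 $r4=11 $r5=11
PC=6  sub  $r2, $r0, $r2     | $r0=0 $r1=11 $r2=65533 $r3=0 $r4=11 $r5=11

11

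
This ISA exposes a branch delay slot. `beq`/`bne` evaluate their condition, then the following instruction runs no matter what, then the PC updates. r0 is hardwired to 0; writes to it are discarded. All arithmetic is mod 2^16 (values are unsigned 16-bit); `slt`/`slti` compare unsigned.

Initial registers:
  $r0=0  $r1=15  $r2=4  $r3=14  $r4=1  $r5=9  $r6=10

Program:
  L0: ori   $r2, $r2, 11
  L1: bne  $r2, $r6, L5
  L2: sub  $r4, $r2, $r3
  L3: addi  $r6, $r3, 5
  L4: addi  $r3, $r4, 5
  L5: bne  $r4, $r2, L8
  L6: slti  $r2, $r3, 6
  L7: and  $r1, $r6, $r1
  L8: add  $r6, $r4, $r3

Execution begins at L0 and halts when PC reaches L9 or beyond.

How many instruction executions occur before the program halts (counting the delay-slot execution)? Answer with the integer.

6

[0] ori   $r2, $r2, 11  →  {$r0:0, $r1:15, $r2:15, $r3:14, $r4:1, $r5:9, $r6:10}
[1] bne  $r2, $r6, L5  →  {$r0:0, $r1:15, $r2:15, $r3:14, $r4:1, $r5:9, $r6:10}  ⟨branch taken⟩
[2] sub  $r4, $r2, $r3  →  {$r0:0, $r1:15, $r2:15, $r3:14, $r4:1, $r5:9, $r6:10}
[5] bne  $r4, $r2, L8  →  {$r0:0, $r1:15, $r2:15, $r3:14, $r4:1, $r5:9, $r6:10}  ⟨branch taken⟩
[6] slti  $r2, $r3, 6  →  {$r0:0, $r1:15, $r2:0, $r3:14, $r4:1, $r5:9, $r6:10}
[8] add  $r6, $r4, $r3  →  {$r0:0, $r1:15, $r2:0, $r3:14, $r4:1, $r5:9, $r6:15}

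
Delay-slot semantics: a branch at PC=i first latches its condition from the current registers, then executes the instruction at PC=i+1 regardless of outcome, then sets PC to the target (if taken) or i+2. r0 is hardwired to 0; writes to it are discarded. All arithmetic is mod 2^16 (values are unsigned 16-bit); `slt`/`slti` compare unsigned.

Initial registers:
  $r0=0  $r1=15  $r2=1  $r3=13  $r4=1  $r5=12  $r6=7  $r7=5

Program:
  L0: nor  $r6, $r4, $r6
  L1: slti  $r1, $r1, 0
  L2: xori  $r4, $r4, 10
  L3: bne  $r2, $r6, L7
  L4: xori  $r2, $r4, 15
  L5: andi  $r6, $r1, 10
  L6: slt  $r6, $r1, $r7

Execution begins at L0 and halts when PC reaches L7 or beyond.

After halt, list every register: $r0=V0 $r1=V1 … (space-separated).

  step pc=0: nor  $r6, $r4, $r6  regs=(0,15,1,13,1,12,65528,5)
  step pc=1: slti  $r1, $r1, 0  regs=(0,0,1,13,1,12,65528,5)
  step pc=2: xori  $r4, $r4, 10  regs=(0,0,1,13,11,12,65528,5)
  step pc=3: bne  $r2, $r6, L7  cond=T  regs=(0,0,1,13,11,12,65528,5)
  step pc=4: xori  $r2, $r4, 15  regs=(0,0,4,13,11,12,65528,5)

$r0=0 $r1=0 $r2=4 $r3=13 $r4=11 $r5=12 $r6=65528 $r7=5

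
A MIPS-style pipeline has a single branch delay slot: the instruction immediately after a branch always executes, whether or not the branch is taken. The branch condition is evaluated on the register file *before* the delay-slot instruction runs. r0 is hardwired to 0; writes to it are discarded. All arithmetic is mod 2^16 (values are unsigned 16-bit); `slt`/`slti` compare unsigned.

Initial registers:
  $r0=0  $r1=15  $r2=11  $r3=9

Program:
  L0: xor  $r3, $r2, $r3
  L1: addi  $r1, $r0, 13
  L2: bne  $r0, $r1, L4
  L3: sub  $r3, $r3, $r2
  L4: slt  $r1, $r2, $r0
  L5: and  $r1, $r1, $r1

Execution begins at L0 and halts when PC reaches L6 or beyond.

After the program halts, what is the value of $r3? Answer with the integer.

[0] xor  $r3, $r2, $r3  →  {$r0:0, $r1:15, $r2:11, $r3:2}
[1] addi  $r1, $r0, 13  →  {$r0:0, $r1:13, $r2:11, $r3:2}
[2] bne  $r0, $r1, L4  →  {$r0:0, $r1:13, $r2:11, $r3:2}  ⟨branch taken⟩
[3] sub  $r3, $r3, $r2  →  {$r0:0, $r1:13, $r2:11, $r3:65527}
[4] slt  $r1, $r2, $r0  →  {$r0:0, $r1:0, $r2:11, $r3:65527}
[5] and  $r1, $r1, $r1  →  {$r0:0, $r1:0, $r2:11, $r3:65527}

65527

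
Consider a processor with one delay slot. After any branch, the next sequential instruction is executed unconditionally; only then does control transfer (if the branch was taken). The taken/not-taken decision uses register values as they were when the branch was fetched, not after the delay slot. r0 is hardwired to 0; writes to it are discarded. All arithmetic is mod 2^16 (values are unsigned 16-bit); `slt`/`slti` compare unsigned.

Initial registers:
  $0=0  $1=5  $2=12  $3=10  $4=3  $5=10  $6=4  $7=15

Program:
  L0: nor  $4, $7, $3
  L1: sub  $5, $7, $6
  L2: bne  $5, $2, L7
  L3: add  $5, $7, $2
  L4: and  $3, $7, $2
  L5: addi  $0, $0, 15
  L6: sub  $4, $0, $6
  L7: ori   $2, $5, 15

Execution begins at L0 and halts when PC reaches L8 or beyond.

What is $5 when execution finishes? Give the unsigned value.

  step pc=0: nor  $4, $7, $3  regs=(0,5,12,10,65520,10,4,15)
  step pc=1: sub  $5, $7, $6  regs=(0,5,12,10,65520,11,4,15)
  step pc=2: bne  $5, $2, L7  cond=T  regs=(0,5,12,10,65520,11,4,15)
  step pc=3: add  $5, $7, $2  regs=(0,5,12,10,65520,27,4,15)
  step pc=7: ori   $2, $5, 15  regs=(0,5,31,10,65520,27,4,15)

27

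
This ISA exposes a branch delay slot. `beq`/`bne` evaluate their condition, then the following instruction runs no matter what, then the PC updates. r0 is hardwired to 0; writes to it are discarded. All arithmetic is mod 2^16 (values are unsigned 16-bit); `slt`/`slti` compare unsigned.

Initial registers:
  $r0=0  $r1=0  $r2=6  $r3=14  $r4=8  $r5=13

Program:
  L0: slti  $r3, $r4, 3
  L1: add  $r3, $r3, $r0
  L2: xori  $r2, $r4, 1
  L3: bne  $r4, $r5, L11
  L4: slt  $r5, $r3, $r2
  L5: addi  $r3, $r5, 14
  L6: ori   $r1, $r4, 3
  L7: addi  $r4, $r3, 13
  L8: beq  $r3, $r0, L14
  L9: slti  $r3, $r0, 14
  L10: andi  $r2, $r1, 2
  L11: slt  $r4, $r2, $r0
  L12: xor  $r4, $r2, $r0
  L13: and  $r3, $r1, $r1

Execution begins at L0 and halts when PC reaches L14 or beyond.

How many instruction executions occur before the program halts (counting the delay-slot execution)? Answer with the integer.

8

  step pc=0: slti  $r3, $r4, 3  regs=(0,0,6,0,8,13)
  step pc=1: add  $r3, $r3, $r0  regs=(0,0,6,0,8,13)
  step pc=2: xori  $r2, $r4, 1  regs=(0,0,9,0,8,13)
  step pc=3: bne  $r4, $r5, L11  cond=T  regs=(0,0,9,0,8,13)
  step pc=4: slt  $r5, $r3, $r2  regs=(0,0,9,0,8,1)
  step pc=11: slt  $r4, $r2, $r0  regs=(0,0,9,0,0,1)
  step pc=12: xor  $r4, $r2, $r0  regs=(0,0,9,0,9,1)
  step pc=13: and  $r3, $r1, $r1  regs=(0,0,9,0,9,1)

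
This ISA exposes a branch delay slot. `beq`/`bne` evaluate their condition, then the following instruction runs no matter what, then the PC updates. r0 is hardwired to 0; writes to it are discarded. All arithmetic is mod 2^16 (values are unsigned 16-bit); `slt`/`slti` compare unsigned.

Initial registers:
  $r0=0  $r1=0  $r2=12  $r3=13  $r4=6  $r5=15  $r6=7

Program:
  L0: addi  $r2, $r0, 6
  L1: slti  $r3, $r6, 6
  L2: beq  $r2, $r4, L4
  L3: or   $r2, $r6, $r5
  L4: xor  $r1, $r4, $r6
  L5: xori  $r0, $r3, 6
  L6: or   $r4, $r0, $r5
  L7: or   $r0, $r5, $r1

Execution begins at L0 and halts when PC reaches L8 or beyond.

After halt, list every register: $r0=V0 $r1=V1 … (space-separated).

[0] addi  $r2, $r0, 6  →  {$r0:0, $r1:0, $r2:6, $r3:13, $r4:6, $r5:15, $r6:7}
[1] slti  $r3, $r6, 6  →  {$r0:0, $r1:0, $r2:6, $r3:0, $r4:6, $r5:15, $r6:7}
[2] beq  $r2, $r4, L4  →  {$r0:0, $r1:0, $r2:6, $r3:0, $r4:6, $r5:15, $r6:7}  ⟨branch taken⟩
[3] or   $r2, $r6, $r5  →  {$r0:0, $r1:0, $r2:15, $r3:0, $r4:6, $r5:15, $r6:7}
[4] xor  $r1, $r4, $r6  →  {$r0:0, $r1:1, $r2:15, $r3:0, $r4:6, $r5:15, $r6:7}
[5] xori  $r0, $r3, 6  →  {$r0:0, $r1:1, $r2:15, $r3:0, $r4:6, $r5:15, $r6:7}
[6] or   $r4, $r0, $r5  →  {$r0:0, $r1:1, $r2:15, $r3:0, $r4:15, $r5:15, $r6:7}
[7] or   $r0, $r5, $r1  →  {$r0:0, $r1:1, $r2:15, $r3:0, $r4:15, $r5:15, $r6:7}

$r0=0 $r1=1 $r2=15 $r3=0 $r4=15 $r5=15 $r6=7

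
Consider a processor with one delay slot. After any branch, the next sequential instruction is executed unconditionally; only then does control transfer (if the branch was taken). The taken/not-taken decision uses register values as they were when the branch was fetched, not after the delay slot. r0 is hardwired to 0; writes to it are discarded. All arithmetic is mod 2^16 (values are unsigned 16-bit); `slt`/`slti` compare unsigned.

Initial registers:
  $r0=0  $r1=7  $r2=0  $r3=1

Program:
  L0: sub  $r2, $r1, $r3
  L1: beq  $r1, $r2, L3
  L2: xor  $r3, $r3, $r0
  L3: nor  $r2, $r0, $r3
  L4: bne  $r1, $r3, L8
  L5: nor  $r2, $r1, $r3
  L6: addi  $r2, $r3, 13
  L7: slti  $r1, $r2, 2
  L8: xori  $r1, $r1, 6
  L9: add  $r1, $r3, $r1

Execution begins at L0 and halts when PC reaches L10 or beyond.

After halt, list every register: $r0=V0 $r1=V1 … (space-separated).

  step pc=0: sub  $r2, $r1, $r3  regs=(0,7,6,1)
  step pc=1: beq  $r1, $r2, L3  cond=F  regs=(0,7,6,1)
  step pc=2: xor  $r3, $r3, $r0  regs=(0,7,6,1)
  step pc=3: nor  $r2, $r0, $r3  regs=(0,7,65534,1)
  step pc=4: bne  $r1, $r3, L8  cond=T  regs=(0,7,65534,1)
  step pc=5: nor  $r2, $r1, $r3  regs=(0,7,65528,1)
  step pc=8: xori  $r1, $r1, 6  regs=(0,1,65528,1)
  step pc=9: add  $r1, $r3, $r1  regs=(0,2,65528,1)

$r0=0 $r1=2 $r2=65528 $r3=1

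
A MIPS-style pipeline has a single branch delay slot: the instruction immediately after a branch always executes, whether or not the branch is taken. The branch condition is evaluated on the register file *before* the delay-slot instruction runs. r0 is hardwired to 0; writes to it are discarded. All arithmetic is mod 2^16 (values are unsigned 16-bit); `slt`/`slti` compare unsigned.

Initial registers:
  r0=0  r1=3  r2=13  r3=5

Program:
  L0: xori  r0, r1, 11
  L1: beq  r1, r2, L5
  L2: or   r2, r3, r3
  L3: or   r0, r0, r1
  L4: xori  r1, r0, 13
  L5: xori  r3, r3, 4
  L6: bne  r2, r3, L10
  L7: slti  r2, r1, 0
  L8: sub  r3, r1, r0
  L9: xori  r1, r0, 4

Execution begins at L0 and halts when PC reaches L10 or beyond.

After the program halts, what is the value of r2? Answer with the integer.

#0 xori  r0, r1, 11 ; 0/3/13/5
#1 beq  r1, r2, L5 ; 0/3/13/5 ; →fallthru
#2 or   r2, r3, r3 ; 0/3/5/5
#3 or   r0, r0, r1 ; 0/3/5/5
#4 xori  r1, r0, 13 ; 0/13/5/5
#5 xori  r3, r3, 4 ; 0/13/5/1
#6 bne  r2, r3, L10 ; 0/13/5/1 ; →target
#7 slti  r2, r1, 0 ; 0/13/0/1

0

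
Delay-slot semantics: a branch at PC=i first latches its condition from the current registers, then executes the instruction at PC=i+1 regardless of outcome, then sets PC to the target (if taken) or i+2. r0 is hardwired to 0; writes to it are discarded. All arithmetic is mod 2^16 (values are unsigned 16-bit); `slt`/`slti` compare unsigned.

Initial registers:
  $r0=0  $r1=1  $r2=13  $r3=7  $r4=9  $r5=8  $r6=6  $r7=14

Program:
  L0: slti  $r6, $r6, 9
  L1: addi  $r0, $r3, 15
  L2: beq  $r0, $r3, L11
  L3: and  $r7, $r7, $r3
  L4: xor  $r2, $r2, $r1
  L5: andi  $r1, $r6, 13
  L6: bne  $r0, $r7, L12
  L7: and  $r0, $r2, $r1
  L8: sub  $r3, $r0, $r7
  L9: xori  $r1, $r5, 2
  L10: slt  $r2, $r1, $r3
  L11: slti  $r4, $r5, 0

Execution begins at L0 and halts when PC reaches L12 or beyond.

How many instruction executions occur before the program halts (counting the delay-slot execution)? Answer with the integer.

[0] slti  $r6, $r6, 9  →  {$r0:0, $r1:1, $r2:13, $r3:7, $r4:9, $r5:8, $r6:1, $r7:14}
[1] addi  $r0, $r3, 15  →  {$r0:0, $r1:1, $r2:13, $r3:7, $r4:9, $r5:8, $r6:1, $r7:14}
[2] beq  $r0, $r3, L11  →  {$r0:0, $r1:1, $r2:13, $r3:7, $r4:9, $r5:8, $r6:1, $r7:14}  ⟨branch fallthrough⟩
[3] and  $r7, $r7, $r3  →  {$r0:0, $r1:1, $r2:13, $r3:7, $r4:9, $r5:8, $r6:1, $r7:6}
[4] xor  $r2, $r2, $r1  →  {$r0:0, $r1:1, $r2:12, $r3:7, $r4:9, $r5:8, $r6:1, $r7:6}
[5] andi  $r1, $r6, 13  →  {$r0:0, $r1:1, $r2:12, $r3:7, $r4:9, $r5:8, $r6:1, $r7:6}
[6] bne  $r0, $r7, L12  →  {$r0:0, $r1:1, $r2:12, $r3:7, $r4:9, $r5:8, $r6:1, $r7:6}  ⟨branch taken⟩
[7] and  $r0, $r2, $r1  →  {$r0:0, $r1:1, $r2:12, $r3:7, $r4:9, $r5:8, $r6:1, $r7:6}

8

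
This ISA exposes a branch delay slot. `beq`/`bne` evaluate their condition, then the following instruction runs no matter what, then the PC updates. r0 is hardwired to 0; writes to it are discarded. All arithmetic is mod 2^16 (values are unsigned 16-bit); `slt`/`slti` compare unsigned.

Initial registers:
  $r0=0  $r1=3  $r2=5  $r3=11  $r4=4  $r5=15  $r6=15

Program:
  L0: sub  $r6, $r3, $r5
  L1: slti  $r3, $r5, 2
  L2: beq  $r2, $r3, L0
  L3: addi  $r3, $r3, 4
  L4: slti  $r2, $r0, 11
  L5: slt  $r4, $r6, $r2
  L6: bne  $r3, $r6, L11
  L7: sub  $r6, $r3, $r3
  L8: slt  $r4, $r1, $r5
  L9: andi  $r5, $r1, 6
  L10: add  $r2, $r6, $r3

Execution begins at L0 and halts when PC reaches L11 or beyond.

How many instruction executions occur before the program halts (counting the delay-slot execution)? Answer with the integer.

8

#0 sub  $r6, $r3, $r5 ; 0/3/5/11/4/15/65532
#1 slti  $r3, $r5, 2 ; 0/3/5/0/4/15/65532
#2 beq  $r2, $r3, L0 ; 0/3/5/0/4/15/65532 ; →fallthru
#3 addi  $r3, $r3, 4 ; 0/3/5/4/4/15/65532
#4 slti  $r2, $r0, 11 ; 0/3/1/4/4/15/65532
#5 slt  $r4, $r6, $r2 ; 0/3/1/4/0/15/65532
#6 bne  $r3, $r6, L11 ; 0/3/1/4/0/15/65532 ; →target
#7 sub  $r6, $r3, $r3 ; 0/3/1/4/0/15/0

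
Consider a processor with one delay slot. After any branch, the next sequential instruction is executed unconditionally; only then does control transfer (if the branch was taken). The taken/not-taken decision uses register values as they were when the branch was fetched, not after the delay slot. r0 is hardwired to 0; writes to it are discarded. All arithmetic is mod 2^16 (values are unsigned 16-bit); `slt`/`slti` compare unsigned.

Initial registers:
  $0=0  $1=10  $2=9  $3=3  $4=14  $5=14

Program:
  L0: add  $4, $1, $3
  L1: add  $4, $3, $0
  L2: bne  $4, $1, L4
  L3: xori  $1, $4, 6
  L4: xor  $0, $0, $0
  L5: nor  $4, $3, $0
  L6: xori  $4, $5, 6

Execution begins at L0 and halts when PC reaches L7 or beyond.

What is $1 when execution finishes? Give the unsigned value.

#0 add  $4, $1, $3 ; 0/10/9/3/13/14
#1 add  $4, $3, $0 ; 0/10/9/3/3/14
#2 bne  $4, $1, L4 ; 0/10/9/3/3/14 ; →target
#3 xori  $1, $4, 6 ; 0/5/9/3/3/14
#4 xor  $0, $0, $0 ; 0/5/9/3/3/14
#5 nor  $4, $3, $0 ; 0/5/9/3/65532/14
#6 xori  $4, $5, 6 ; 0/5/9/3/8/14

5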